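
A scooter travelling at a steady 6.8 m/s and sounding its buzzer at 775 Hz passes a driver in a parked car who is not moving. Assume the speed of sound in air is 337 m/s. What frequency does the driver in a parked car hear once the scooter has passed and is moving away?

760 Hz

Receding: f₂ = f · v/(v + v_s) = 775 × 337/343.8 ≈ 760 Hz.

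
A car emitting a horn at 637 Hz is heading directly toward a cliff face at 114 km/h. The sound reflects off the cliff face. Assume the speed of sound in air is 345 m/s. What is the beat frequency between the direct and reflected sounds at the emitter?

114 km/h = 31.67 m/s.
The cliff face receives the sound from a moving source: f₁ = f₀ · v/(v − v_e) = 637 × 345/313.33 ≈ 701.4 Hz.
On the return leg the car is a moving observer: f₂ = f₁ · (v + v_e)/v = 701.4 × 376.67/345 ≈ 765.8 Hz.
Equivalently f₂ = f₀ · (v + v_e)/(v − v_e).
Beat against the emitted tone: |f₂ − f₀| = 2v_e·f₀/(v − v_e) = 2 × 31.67 × 637/313.33 ≈ 129 Hz.

129 Hz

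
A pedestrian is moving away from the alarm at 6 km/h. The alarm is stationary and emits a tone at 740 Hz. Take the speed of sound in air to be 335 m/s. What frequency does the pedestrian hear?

736 Hz

6 km/h = 1.667 m/s.
Moving observer, stationary source: f' = f · (v − v_o)/v.
f' = 740 × (335 − 1.667)/335 = 740 × 333.33/335 ≈ 736 Hz.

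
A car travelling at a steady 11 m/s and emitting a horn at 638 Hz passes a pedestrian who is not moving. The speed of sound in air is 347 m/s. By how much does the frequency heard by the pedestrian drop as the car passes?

Approaching: f₁ = f · v/(v − v_s) = 638 × 347/336 ≈ 658.9 Hz.
Receding: f₂ = f · v/(v + v_s) = 638 × 347/358 ≈ 618.4 Hz.
Drop: f₁ − f₂ = 2f·v·v_s/(v² − v_s²) = 2 × 638 × 347 × 11/(347² − 11²) ≈ 40.5 Hz.

40.5 Hz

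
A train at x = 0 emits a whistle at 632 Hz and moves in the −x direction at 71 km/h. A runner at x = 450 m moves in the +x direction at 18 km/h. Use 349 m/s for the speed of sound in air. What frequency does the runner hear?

590 Hz

71 km/h = 19.72 m/s; 18 km/h = 5 m/s.
The observer lies on the +x side, so the source is heading away from the observer and the observer is heading away from the source.
Both move, so f' = f · (v − v_o)/(v + v_s).
f' = 632 × (349 − 5)/(349 + 19.72) = 632 × 344/368.72 ≈ 590 Hz.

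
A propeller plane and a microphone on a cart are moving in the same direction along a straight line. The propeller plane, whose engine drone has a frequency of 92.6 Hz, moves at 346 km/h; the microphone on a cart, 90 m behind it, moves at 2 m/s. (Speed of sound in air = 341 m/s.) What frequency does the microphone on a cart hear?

346 km/h = 96.11 m/s.
The microphone on a cart is behind, so the propeller plane is moving away from it while the microphone on a cart is moving toward the propeller plane.
With source receding and observer approaching, f' = f · (v + v_o)/(v + v_s).
f' = 92.6 × (341 + 2)/(341 + 96.11) = 92.6 × 343/437.11 ≈ 73 Hz.

73 Hz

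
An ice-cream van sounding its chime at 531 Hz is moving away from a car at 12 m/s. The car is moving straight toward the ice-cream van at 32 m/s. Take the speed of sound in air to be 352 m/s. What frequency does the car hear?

With source receding and observer approaching, f' = f · (v + v_o)/(v + v_s).
f' = 531 × (352 + 32)/(352 + 12) = 531 × 384/364 ≈ 560 Hz.

560 Hz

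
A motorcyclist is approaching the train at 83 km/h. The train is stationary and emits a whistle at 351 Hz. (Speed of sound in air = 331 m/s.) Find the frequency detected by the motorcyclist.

83 km/h = 23.06 m/s.
Only the observer moves, toward the source, so f' = f · (v + v_o)/v.
f' = 351 × (331 + 23.06)/331 = 351 × 354.06/331 ≈ 375 Hz.

375 Hz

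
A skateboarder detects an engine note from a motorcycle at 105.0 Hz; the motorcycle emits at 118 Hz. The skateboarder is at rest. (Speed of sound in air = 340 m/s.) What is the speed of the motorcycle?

42 m/s

f' < f, so the motorcycle is receding.
f' = f · v/(v + v_s) ⇒ v_s = v · |1 − f/f'|.
v_s = 340 × |1 − 118/105.0| = 340 × 0.1238 ≈ 42 m/s.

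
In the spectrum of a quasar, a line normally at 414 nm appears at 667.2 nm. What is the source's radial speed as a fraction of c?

0.444c

λ'/λ₀ = 1.6116 > 1 (redshift), so the source is receding.
λ'/λ₀ = √((1 + β)/(1 − β)) for a receding source ⇒ β = (r² − 1)/(r² + 1) with r = λ'/λ₀.
β = (2.5972 − 1)/(2.5972 + 1) ≈ 0.444.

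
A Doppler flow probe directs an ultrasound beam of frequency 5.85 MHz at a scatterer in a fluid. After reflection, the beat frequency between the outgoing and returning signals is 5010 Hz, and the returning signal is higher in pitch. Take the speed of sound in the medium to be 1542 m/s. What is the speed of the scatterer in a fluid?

0.66 m/s

Double Doppler shift off a moving reflector: f₂ = f₀ · (v + u)/(v − u) (u > 0 toward emitter).
Returning signal is higher, so f₂ = f₀ + Δf = 5850000 + 5010 = 5855010 Hz.
Rearranging, u = v · (f₂ − f₀)/(f₂ + f₀) = 1542 × 5010/11705010 ≈ 0.66 m/s.
So the scatterer in a fluid is moving at 0.66 m/s toward the emitter.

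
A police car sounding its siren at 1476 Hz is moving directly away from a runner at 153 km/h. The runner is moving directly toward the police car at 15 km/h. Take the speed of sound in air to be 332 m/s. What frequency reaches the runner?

153 km/h = 42.5 m/s; 15 km/h = 4.167 m/s.
General Doppler shift: f' = f · (v + v_o)/(v + v_s).
f' = 1476 × (332 + 4.167)/(332 + 42.5) = 1476 × 336.17/374.5 ≈ 1325 Hz.

1325 Hz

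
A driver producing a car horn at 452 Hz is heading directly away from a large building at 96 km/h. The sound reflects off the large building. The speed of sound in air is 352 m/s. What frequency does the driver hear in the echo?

388 Hz

96 km/h = 26.67 m/s.
The large building receives the sound from a moving source: f₁ = f₀ · v/(v + v_e) = 452 × 352/378.67 ≈ 420 Hz.
On the return leg the driver is a moving observer: f₂ = f₁ · (v − v_e)/v = 420 × 325.33/352 ≈ 388 Hz.
Equivalently f₂ = f₀ · (v − v_e)/(v + v_e).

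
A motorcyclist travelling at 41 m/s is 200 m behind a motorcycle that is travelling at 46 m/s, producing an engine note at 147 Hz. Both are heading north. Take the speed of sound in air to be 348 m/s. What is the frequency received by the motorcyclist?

The motorcyclist is behind, so the motorcycle is moving away from it while the motorcyclist is moving toward the motorcycle.
With source receding and observer approaching, f' = f · (v + v_o)/(v + v_s).
f' = 147 × (348 + 41)/(348 + 46) = 147 × 389/394 ≈ 145 Hz.

145 Hz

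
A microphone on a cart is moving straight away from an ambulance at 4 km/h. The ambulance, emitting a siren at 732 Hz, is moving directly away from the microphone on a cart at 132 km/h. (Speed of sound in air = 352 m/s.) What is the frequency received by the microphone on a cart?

661 Hz

132 km/h = 36.67 m/s; 4 km/h = 1.111 m/s.
With source receding and observer receding, f' = f · (v − v_o)/(v + v_s).
f' = 732 × (352 − 1.111)/(352 + 36.67) = 732 × 350.89/388.67 ≈ 661 Hz.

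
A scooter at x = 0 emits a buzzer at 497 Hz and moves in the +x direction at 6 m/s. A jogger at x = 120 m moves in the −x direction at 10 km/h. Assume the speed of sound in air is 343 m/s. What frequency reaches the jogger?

510 Hz

10 km/h = 2.778 m/s.
The observer lies on the +x side, so the source is heading toward the observer and the observer is heading toward the source.
With source approaching and observer approaching, f' = f · (v + v_o)/(v − v_s).
f' = 497 × (343 + 2.778)/(343 − 6) = 497 × 345.78/337 ≈ 510 Hz.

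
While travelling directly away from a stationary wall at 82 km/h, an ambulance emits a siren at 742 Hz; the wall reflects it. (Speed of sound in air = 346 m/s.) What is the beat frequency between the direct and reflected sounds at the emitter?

82 km/h = 22.78 m/s.
The wall receives the sound from a moving source: f₁ = f₀ · v/(v + v_e) = 742 × 346/368.78 ≈ 696.2 Hz.
On the return leg the ambulance is a moving observer: f₂ = f₁ · (v − v_e)/v = 696.2 × 323.22/346 ≈ 650.3 Hz.
Equivalently f₂ = f₀ · (v − v_e)/(v + v_e).
Beat against the emitted tone: |f₂ − f₀| = 2v_e·f₀/(v + v_e) = 2 × 22.78 × 742/368.78 ≈ 92 Hz.

92 Hz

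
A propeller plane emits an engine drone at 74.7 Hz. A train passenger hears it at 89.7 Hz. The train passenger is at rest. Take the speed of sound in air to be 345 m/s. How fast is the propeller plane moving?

58 m/s

f' > f, so the propeller plane is approaching.
f' = f · v/(v − v_s) ⇒ v_s = v · |1 − f/f'|.
v_s = 345 × |1 − 74.7/89.7| = 345 × 0.1672 ≈ 58 m/s.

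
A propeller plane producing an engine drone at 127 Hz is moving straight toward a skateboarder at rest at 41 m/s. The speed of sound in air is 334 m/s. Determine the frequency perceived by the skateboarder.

Only the source moves, toward the listener, so f' = f · v/(v − v_s).
f' = 127 × 334/(334 − 41) = 127 × 334/293 ≈ 145 Hz.

145 Hz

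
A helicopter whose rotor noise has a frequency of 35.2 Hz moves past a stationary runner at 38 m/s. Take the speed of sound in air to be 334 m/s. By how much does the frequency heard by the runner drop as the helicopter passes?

Approaching: f₁ = f · v/(v − v_s) = 35.2 × 334/296 ≈ 39.72 Hz.
Receding: f₂ = f · v/(v + v_s) = 35.2 × 334/372 ≈ 31.60 Hz.
Drop: f₁ − f₂ = 2f·v·v_s/(v² − v_s²) = 2 × 35.2 × 334 × 38/(334² − 38²) ≈ 8.11 Hz.

8.11 Hz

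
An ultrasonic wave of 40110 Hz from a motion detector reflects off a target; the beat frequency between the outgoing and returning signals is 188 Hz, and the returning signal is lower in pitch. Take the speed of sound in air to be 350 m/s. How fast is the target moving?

0.82 m/s

Double Doppler shift off a moving reflector: f₂ = f₀ · (v + u)/(v − u) (u > 0 toward emitter).
Returning signal is lower, so f₂ = f₀ − Δf = 40110 − 188 = 39922 Hz.
Rearranging, u = v · (f₂ − f₀)/(f₂ + f₀) = 350 × -188/80032 ≈ -0.82 m/s.
So the target is moving at 0.82 m/s away from the emitter.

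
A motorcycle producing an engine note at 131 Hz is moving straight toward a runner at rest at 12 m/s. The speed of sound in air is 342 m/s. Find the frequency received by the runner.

136 Hz

With the source moving toward a stationary observer, f' = f · v/(v − v_s).
f' = 131 × 342/(342 − 12) = 131 × 342/330 ≈ 136 Hz.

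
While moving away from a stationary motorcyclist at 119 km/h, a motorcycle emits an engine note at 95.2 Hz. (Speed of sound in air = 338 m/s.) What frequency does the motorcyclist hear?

87 Hz

119 km/h = 33.06 m/s.
With the source moving away from a stationary observer, f' = f · v/(v + v_s).
f' = 95.2 × 338/(338 + 33.06) = 95.2 × 338/371.1 ≈ 87 Hz.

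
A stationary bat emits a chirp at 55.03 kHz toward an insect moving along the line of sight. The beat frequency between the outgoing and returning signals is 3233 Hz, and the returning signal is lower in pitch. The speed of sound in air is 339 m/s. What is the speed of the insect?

Double Doppler shift off a moving reflector: f₂ = f₀ · (v + u)/(v − u) (u > 0 toward emitter).
Returning signal is lower, so f₂ = f₀ − Δf = 55030 − 3233 = 51797 Hz.
Rearranging, u = v · (f₂ − f₀)/(f₂ + f₀) = 339 × -3233/106827 ≈ -10.3 m/s.
So the insect is moving at 10.3 m/s away from the emitter.

10.3 m/s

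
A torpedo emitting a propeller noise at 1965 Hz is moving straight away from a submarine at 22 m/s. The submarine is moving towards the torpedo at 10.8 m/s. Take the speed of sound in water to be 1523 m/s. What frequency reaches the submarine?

General Doppler shift: f' = f · (v + v_o)/(v + v_s).
f' = 1965 × (1523 + 10.8)/(1523 + 22) = 1965 × 1533.8/1545 ≈ 1951 Hz.

1951 Hz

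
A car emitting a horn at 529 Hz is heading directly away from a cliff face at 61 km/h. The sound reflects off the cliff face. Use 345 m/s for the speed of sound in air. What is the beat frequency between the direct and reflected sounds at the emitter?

61 km/h = 16.94 m/s.
The cliff face receives the sound from a moving source: f₁ = f₀ · v/(v + v_e) = 529 × 345/361.94 ≈ 504.2 Hz.
On the return leg the car is a moving observer: f₂ = f₁ · (v − v_e)/v = 504.2 × 328.06/345 ≈ 479.5 Hz.
Beat against the emitted tone: |f₂ − f₀| = 2v_e·f₀/(v + v_e) = 2 × 16.94 × 529/361.94 ≈ 49.5 Hz.

49.5 Hz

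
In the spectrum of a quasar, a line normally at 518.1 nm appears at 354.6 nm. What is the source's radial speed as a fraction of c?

0.362c

λ'/λ₀ = 0.6844 < 1 (blueshift), so the source is approaching.
λ'/λ₀ = √((1 − β)/(1 + β)) for an approaching source ⇒ β = (1 − r²)/(1 + r²) with r = λ'/λ₀.
β = (1 − 0.4684)/(1 + 0.4684) ≈ 0.362.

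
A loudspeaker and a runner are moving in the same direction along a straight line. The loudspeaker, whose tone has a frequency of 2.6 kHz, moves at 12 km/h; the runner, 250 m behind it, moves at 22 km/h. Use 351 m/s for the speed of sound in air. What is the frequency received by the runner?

2.62 kHz

12 km/h = 3.333 m/s; 22 km/h = 6.111 m/s.
The runner is behind, so the loudspeaker is moving away from it while the runner is moving toward the loudspeaker.
Both move, so f' = f · (v + v_o)/(v + v_s).
f' = 2.6 × (351 + 6.111)/(351 + 3.333) = 2.6 × 357.11/354.33 ≈ 2.62 kHz.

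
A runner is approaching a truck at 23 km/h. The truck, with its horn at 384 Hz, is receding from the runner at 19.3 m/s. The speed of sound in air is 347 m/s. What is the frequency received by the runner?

23 km/h = 6.389 m/s.
With source receding and observer approaching, f' = f · (v + v_o)/(v + v_s).
f' = 384 × (347 + 6.389)/(347 + 19.3) = 384 × 353.39/366.3 ≈ 370 Hz.

370 Hz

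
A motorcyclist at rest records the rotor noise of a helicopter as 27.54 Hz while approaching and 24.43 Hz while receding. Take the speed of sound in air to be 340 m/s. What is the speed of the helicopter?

20.3 m/s

f₁/f₂ = (v + v_s)/(v − v_s), so v_s = v · (f₁ − f₂)/(f₁ + f₂).
v_s = 340 × (27.54 − 24.43)/(27.54 + 24.43) = 340 × 3.11/51.97 ≈ 20.3 m/s.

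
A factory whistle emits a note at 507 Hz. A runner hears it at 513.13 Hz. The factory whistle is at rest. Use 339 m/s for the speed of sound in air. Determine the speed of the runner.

4.1 m/s

f' > f, so the runner is approaching.
f' = f · (v + v_o)/v ⇒ v_o = v · |f'/f − 1|.
v_o = 339 × |513.13/507 − 1| = 339 × 0.01209 ≈ 4.1 m/s.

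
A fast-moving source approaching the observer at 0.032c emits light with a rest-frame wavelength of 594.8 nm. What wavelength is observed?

Relativistic Doppler for wavelength: λ' = λ₀ · √((1 − β)/(1 + β)).
λ' = 594.8 × √(0.9680/1.0320) = 594.8 × 0.96850 ≈ 576.1 nm.

576.1 nm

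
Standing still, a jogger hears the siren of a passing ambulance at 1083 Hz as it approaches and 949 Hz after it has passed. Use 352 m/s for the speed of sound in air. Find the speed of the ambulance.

23.2 m/s

f₁/f₂ = (v + v_s)/(v − v_s), so v_s = v · (f₁ − f₂)/(f₁ + f₂).
v_s = 352 × (1083 − 949)/(1083 + 949) = 352 × 134/2032 ≈ 23.2 m/s.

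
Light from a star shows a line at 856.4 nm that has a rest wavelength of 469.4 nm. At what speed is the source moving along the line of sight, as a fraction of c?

λ'/λ₀ = 1.8245 > 1 (redshift), so the source is receding.
λ'/λ₀ = √((1 + β)/(1 − β)) for a receding source ⇒ β = (r² − 1)/(r² + 1) with r = λ'/λ₀.
β = (3.3286 − 1)/(3.3286 + 1) ≈ 0.538.

0.538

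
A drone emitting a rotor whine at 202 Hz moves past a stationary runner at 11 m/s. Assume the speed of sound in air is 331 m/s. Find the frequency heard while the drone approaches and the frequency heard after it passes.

209 Hz approaching; 196 Hz receding

Approaching: f₁ = f · v/(v − v_s) = 202 × 331/320 ≈ 209 Hz.
Receding: f₂ = f · v/(v + v_s) = 202 × 331/342 ≈ 196 Hz.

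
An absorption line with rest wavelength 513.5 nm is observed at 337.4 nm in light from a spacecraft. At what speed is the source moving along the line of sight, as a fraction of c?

0.397c

λ'/λ₀ = 0.6571 < 1 (blueshift), so the source is approaching.
λ'/λ₀ = √((1 − β)/(1 + β)) for an approaching source ⇒ β = (1 − r²)/(1 + r²) with r = λ'/λ₀.
β = (1 − 0.4317)/(1 + 0.4317) ≈ 0.397.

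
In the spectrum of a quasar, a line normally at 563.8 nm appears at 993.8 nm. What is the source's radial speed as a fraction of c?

0.513

λ'/λ₀ = 1.7627 > 1 (redshift), so the source is receding.
λ'/λ₀ = √((1 + β)/(1 − β)) for a receding source ⇒ β = (r² − 1)/(r² + 1) with r = λ'/λ₀.
β = (3.1070 − 1)/(3.1070 + 1) ≈ 0.513.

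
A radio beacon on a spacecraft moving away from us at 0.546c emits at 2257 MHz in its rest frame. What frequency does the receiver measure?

1223.1 MHz

Relativistic Doppler for frequency: f' = f₀ · √((1 − β)/(1 + β)).
f' = 2257 × √(0.4540/1.5460) = 2257 × 0.54191 ≈ 1223.1 MHz.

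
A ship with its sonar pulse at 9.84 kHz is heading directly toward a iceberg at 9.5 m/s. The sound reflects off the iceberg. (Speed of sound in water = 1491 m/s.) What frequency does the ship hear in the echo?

The iceberg receives the sound from a moving source: f₁ = f₀ · v/(v − v_e) = 9.84 × 1491/1481.5 ≈ 9.90 kHz.
On the return leg the ship is a moving observer: f₂ = f₁ · (v + v_e)/v = 9.90 × 1500.5/1491 ≈ 9.97 kHz.
Equivalently f₂ = f₀ · (v + v_e)/(v − v_e).

9.97 kHz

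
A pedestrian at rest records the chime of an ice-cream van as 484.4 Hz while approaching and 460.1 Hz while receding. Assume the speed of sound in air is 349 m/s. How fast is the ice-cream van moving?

9.0 m/s

f₁/f₂ = (v + v_s)/(v − v_s), so v_s = v · (f₁ − f₂)/(f₁ + f₂).
v_s = 349 × (484.4 − 460.1)/(484.4 + 460.1) = 349 × 24.3/944.5 ≈ 9.0 m/s.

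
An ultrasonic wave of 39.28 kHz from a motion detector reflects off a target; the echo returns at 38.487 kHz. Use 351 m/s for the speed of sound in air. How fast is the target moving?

Double Doppler shift off a moving reflector: f₂ = f₀ · (v + u)/(v − u) (u > 0 toward emitter).
Rearranging, u = v · (f₂ − f₀)/(f₂ + f₀) = 351 × -0.793/77.767 ≈ -3.6 m/s.
So the target is moving at 3.6 m/s away from the emitter.

3.6 m/s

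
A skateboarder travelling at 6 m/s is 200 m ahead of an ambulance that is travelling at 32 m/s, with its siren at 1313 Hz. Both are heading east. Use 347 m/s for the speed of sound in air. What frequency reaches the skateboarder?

The skateboarder is ahead, so the ambulance is moving toward it while the skateboarder is moving away from the ambulance.
Both move, so f' = f · (v − v_o)/(v − v_s).
f' = 1313 × (347 − 6)/(347 − 32) = 1313 × 341/315 ≈ 1421 Hz.

1421 Hz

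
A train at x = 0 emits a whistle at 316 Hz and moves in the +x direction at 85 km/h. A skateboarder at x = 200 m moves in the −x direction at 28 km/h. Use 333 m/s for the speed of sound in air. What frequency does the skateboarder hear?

348 Hz

85 km/h = 23.61 m/s; 28 km/h = 7.778 m/s.
The observer lies on the +x side, so the source is heading toward the observer and the observer is heading toward the source.
With source approaching and observer approaching, f' = f · (v + v_o)/(v − v_s).
f' = 316 × (333 + 7.778)/(333 − 23.61) = 316 × 340.78/309.39 ≈ 348 Hz.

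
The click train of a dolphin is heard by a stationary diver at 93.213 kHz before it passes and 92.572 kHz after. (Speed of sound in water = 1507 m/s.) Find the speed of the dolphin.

5.2 m/s

f₁/f₂ = (v + v_s)/(v − v_s), so v_s = v · (f₁ − f₂)/(f₁ + f₂).
v_s = 1507 × (93.213 − 92.572)/(93.213 + 92.572) = 1507 × 0.641/185.785 ≈ 5.2 m/s.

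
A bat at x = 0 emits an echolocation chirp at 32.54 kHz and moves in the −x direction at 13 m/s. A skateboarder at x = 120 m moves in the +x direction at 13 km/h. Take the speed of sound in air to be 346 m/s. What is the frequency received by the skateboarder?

13 km/h = 3.611 m/s.
The observer lies on the +x side, so the source is heading away from the observer and the observer is heading away from the source.
With source receding and observer receding, f' = f · (v − v_o)/(v + v_s).
f' = 32.54 × (346 − 3.611)/(346 + 13) = 32.54 × 342.39/359 ≈ 31.0 kHz.

31.0 kHz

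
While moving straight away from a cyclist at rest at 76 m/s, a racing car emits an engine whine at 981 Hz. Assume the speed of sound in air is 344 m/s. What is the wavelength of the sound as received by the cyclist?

42.8 cm

Only the source moves, away from the listener, so f' = f · v/(v + v_s).
f' = 981 × 344/(344 + 76) ≈ 803 Hz.
λ' = v/f' = 344/803.486 ≈ 42.8 cm.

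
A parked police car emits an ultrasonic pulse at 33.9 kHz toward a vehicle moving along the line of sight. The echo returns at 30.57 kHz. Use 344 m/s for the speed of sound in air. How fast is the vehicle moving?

17.8 m/s

Double Doppler shift off a moving reflector: f₂ = f₀ · (v + u)/(v − u) (u > 0 toward emitter).
Rearranging, u = v · (f₂ − f₀)/(f₂ + f₀) = 344 × -3.33/64.47 ≈ -17.8 m/s.
So the vehicle is moving at 17.8 m/s away from the emitter.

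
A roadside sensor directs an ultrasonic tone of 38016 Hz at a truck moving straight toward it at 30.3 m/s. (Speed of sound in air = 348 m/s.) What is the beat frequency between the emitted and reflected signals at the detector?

At the truck (a moving observer), f₁ = f₀ · (v + u)/v = 38016 × 378.3/348 ≈ 41326 Hz.
The reflection then acts as a moving source: f₂ = f₁ · v/(v − u) ≈ 45267 Hz.
Beat frequency: |f₂ − f₀| = 2u·f₀/(v − u) = 2 × 30.3 × 38016/317.7 ≈ 7251 Hz.

7251 Hz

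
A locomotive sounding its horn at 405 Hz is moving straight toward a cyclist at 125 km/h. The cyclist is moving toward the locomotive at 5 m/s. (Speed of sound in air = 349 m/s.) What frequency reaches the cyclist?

125 km/h = 34.72 m/s.
With source approaching and observer approaching, f' = f · (v + v_o)/(v − v_s).
f' = 405 × (349 + 5)/(349 − 34.72) = 405 × 354/314.28 ≈ 456 Hz.

456 Hz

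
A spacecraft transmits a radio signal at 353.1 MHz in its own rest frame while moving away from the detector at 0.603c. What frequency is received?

Relativistic Doppler for frequency: f' = f₀ · √((1 − β)/(1 + β)).
f' = 353.1 × √(0.3970/1.6030) = 353.1 × 0.49766 ≈ 175.7 MHz.

175.7 MHz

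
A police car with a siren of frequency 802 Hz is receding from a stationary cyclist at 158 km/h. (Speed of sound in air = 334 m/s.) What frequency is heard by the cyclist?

158 km/h = 43.89 m/s.
Only the source moves, away from the listener, so f' = f · v/(v + v_s).
f' = 802 × 334/(334 + 43.89) = 802 × 334/377.9 ≈ 709 Hz.

709 Hz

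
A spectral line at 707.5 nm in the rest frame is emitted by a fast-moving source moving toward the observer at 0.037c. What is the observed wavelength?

Relativistic Doppler for wavelength: λ' = λ₀ · √((1 − β)/(1 + β)).
λ' = 707.5 × √(0.9630/1.0370) = 707.5 × 0.96366 ≈ 681.8 nm.

681.8 nm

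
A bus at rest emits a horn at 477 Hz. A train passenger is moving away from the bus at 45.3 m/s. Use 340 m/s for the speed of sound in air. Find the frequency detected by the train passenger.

413 Hz

Only the observer moves, away from the source, so f' = f · (v − v_o)/v.
f' = 477 × (340 − 45.3)/340 = 477 × 294.7/340 ≈ 413 Hz.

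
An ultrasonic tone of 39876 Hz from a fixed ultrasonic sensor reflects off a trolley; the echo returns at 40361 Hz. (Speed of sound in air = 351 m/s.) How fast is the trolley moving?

2.12 m/s

Double Doppler shift off a moving reflector: f₂ = f₀ · (v + u)/(v − u) (u > 0 toward emitter).
Rearranging, u = v · (f₂ − f₀)/(f₂ + f₀) = 351 × 485/80237 ≈ 2.12 m/s.
So the trolley is moving at 2.12 m/s toward the emitter.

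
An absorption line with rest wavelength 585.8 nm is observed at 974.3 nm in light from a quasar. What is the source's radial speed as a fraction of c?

λ'/λ₀ = 1.6632 > 1 (redshift), so the source is receding.
λ'/λ₀ = √((1 + β)/(1 − β)) for a receding source ⇒ β = (r² − 1)/(r² + 1) with r = λ'/λ₀.
β = (2.7662 − 1)/(2.7662 + 1) ≈ 0.469.

0.469c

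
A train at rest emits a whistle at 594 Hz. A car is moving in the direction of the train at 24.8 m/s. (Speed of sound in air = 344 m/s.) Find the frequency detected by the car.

637 Hz

Only the observer moves, toward the source, so f' = f · (v + v_o)/v.
f' = 594 × (344 + 24.8)/344 = 594 × 368.8/344 ≈ 637 Hz.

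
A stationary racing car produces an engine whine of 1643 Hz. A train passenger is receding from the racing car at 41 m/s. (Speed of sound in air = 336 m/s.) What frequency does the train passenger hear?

1443 Hz

Only the observer moves, away from the source, so f' = f · (v − v_o)/v.
f' = 1643 × (336 − 41)/336 = 1643 × 295/336 ≈ 1443 Hz.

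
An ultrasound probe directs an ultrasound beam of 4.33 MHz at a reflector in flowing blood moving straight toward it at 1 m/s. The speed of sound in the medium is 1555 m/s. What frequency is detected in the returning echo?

4.336 MHz

The reflector in flowing blood first receives the wave as a moving observer: f₁ = f₀ · (v + u)/v = 4.33 × (1555 + 1)/1555 ≈ 4.333 MHz.
The reflection then acts as a moving source: f₂ = f₁ · v/(v − u) ≈ 4.336 MHz.
Equivalently f₂ = f₀ · (v + u)/(v − u).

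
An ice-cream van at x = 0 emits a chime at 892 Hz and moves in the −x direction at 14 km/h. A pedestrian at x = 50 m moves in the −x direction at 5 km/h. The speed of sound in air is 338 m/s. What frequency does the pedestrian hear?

14 km/h = 3.889 m/s; 5 km/h = 1.389 m/s.
The observer lies on the +x side, so the source is heading away from the observer and the observer is heading toward the source.
General Doppler shift: f' = f · (v + v_o)/(v + v_s).
f' = 892 × (338 + 1.389)/(338 + 3.889) = 892 × 339.39/341.89 ≈ 885 Hz.

885 Hz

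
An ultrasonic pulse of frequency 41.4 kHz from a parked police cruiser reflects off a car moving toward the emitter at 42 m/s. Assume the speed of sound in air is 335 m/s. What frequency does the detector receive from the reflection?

At the car (a moving observer), f₁ = f₀ · (v + u)/v = 41.4 × 377/335 ≈ 46.6 kHz.
The reflection then acts as a moving source: f₂ = f₁ · v/(v − u) ≈ 53.3 kHz.
Equivalently f₂ = f₀ · (v + u)/(v − u).

53.3 kHz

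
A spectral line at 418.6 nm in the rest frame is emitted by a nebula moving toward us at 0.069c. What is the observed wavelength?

Relativistic Doppler for wavelength: λ' = λ₀ · √((1 − β)/(1 + β)).
λ' = 418.6 × √(0.9310/1.0690) = 418.6 × 0.93322 ≈ 390.6 nm.

390.6 nm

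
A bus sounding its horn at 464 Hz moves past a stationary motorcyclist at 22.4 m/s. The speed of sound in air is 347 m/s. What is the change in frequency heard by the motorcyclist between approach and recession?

60.2 Hz

Approaching: f₁ = f · v/(v − v_s) = 464 × 347/324.6 ≈ 496.0 Hz.
Receding: f₂ = f · v/(v + v_s) = 464 × 347/369.4 ≈ 435.9 Hz.
Drop: f₁ − f₂ = 2f·v·v_s/(v² − v_s²) = 2 × 464 × 347 × 22.4/(347² − 22.4²) ≈ 60.2 Hz.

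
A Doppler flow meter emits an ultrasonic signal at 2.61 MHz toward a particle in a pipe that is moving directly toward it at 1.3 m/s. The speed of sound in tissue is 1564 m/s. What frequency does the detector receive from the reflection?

2.614 MHz

At the particle in a pipe (a moving observer), f₁ = f₀ · (v + u)/v = 2.61 × 1565.3/1564 ≈ 2.612 MHz.
On reflection it acts as a source moving toward the stationary detector: f₂ = f₁ · v/(v − u) = 2.612 × 1564/1562.7 ≈ 2.614 MHz.
Equivalently f₂ = f₀ · (v + u)/(v − u).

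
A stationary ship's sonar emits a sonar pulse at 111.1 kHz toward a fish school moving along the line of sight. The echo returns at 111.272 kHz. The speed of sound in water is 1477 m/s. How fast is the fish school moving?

Double Doppler shift off a moving reflector: f₂ = f₀ · (v + u)/(v − u) (u > 0 toward emitter).
Rearranging, u = v · (f₂ − f₀)/(f₂ + f₀) = 1477 × 0.172/222.372 ≈ 1.14 m/s.
So the fish school is moving at 1.14 m/s toward the emitter.

1.14 m/s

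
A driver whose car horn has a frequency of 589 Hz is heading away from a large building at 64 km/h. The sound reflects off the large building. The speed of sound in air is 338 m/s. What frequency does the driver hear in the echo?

64 km/h = 17.78 m/s.
The large building receives the sound from a moving source: f₁ = f₀ · v/(v + v_e) = 589 × 338/355.78 ≈ 560 Hz.
On the return leg the driver is a moving observer: f₂ = f₁ · (v − v_e)/v = 560 × 320.22/338 ≈ 530 Hz.

530 Hz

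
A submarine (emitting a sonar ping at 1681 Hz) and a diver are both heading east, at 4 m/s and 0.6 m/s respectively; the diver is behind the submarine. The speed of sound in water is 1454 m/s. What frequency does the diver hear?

1677 Hz

The diver is behind, so the submarine is moving away from it while the diver is moving toward the submarine.
With source receding and observer approaching, f' = f · (v + v_o)/(v + v_s).
f' = 1681 × (1454 + 0.6)/(1454 + 4) = 1681 × 1454.6/1458 ≈ 1677 Hz.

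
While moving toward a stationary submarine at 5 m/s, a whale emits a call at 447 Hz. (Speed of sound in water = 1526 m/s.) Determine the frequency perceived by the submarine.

448 Hz

Only the source moves, toward the listener, so f' = f · v/(v − v_s).
f' = 447 × 1526/(1526 − 5) = 447 × 1526/1521 ≈ 448 Hz.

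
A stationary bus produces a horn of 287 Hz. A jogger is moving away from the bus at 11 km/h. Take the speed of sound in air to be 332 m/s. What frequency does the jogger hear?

11 km/h = 3.056 m/s.
Moving observer, stationary source: f' = f · (v − v_o)/v.
f' = 287 × (332 − 3.056)/332 = 287 × 328.94/332 ≈ 284 Hz.

284 Hz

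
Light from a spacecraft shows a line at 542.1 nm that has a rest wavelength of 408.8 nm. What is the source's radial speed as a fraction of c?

λ'/λ₀ = 1.3261 > 1 (redshift), so the source is receding.
λ'/λ₀ = √((1 + β)/(1 − β)) for a receding source ⇒ β = (r² − 1)/(r² + 1) with r = λ'/λ₀.
β = (1.7585 − 1)/(1.7585 + 1) ≈ 0.275.

0.275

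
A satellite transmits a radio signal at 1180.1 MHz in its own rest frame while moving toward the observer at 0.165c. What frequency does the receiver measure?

Relativistic Doppler for frequency: f' = f₀ · √((1 + β)/(1 − β)).
f' = 1180.1 × √(1.1650/0.8350) = 1180.1 × 1.18119 ≈ 1393.9 MHz.

1393.9 MHz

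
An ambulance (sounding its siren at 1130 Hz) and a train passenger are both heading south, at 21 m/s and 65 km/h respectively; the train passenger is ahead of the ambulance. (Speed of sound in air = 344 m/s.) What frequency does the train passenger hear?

1140 Hz

65 km/h = 18.06 m/s.
The train passenger is ahead, so the ambulance is moving toward it while the train passenger is moving away from the ambulance.
With source approaching and observer receding, f' = f · (v − v_o)/(v − v_s).
f' = 1130 × (344 − 18.06)/(344 − 21) = 1130 × 325.94/323 ≈ 1140 Hz.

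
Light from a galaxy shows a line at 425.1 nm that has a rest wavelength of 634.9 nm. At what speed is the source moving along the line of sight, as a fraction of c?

λ'/λ₀ = 0.6696 < 1 (blueshift), so the source is approaching.
λ'/λ₀ = √((1 − β)/(1 + β)) for an approaching source ⇒ β = (1 − r²)/(1 + r²) with r = λ'/λ₀.
β = (1 − 0.4483)/(1 + 0.4483) ≈ 0.381.

0.381c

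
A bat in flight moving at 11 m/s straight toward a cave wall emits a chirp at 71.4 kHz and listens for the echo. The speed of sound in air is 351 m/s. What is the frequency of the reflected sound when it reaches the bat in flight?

The cave wall receives the sound from a moving source: f₁ = f₀ · v/(v − v_e) = 71.4 × 351/340 ≈ 73.7 kHz.
On the return leg the bat in flight is a moving observer: f₂ = f₁ · (v + v_e)/v = 73.7 × 362/351 ≈ 76.0 kHz.

76.0 kHz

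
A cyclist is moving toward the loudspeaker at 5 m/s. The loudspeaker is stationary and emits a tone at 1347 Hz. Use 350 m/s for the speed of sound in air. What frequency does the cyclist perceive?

1366 Hz

Moving observer, stationary source: f' = f · (v + v_o)/v.
f' = 1347 × (350 + 5)/350 = 1347 × 355/350 ≈ 1366 Hz.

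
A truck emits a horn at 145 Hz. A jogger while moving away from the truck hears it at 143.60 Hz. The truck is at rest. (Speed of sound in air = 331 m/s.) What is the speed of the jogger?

3.2 m/s

f' = f · (v − v_o)/v ⇒ v_o = v · |f'/f − 1|.
v_o = 331 × |143.60/145 − 1| = 331 × 0.009655 ≈ 3.2 m/s.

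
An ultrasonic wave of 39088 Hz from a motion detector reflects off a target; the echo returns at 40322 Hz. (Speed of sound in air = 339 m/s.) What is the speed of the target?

Double Doppler shift off a moving reflector: f₂ = f₀ · (v + u)/(v − u) (u > 0 toward emitter).
Rearranging, u = v · (f₂ − f₀)/(f₂ + f₀) = 339 × 1234/79410 ≈ 5.3 m/s.
So the target is moving at 5.3 m/s toward the emitter.

5.3 m/s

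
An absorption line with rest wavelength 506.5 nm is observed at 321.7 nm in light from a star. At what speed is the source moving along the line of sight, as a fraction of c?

λ'/λ₀ = 0.6351 < 1 (blueshift), so the source is approaching.
λ'/λ₀ = √((1 − β)/(1 + β)) for an approaching source ⇒ β = (1 − r²)/(1 + r²) with r = λ'/λ₀.
β = (1 − 0.4034)/(1 + 0.4034) ≈ 0.425.

0.425c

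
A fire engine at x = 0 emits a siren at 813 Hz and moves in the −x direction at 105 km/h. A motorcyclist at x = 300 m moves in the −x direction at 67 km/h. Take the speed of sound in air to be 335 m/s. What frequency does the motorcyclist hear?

105 km/h = 29.17 m/s; 67 km/h = 18.61 m/s.
The observer lies on the +x side, so the source is heading away from the observer and the observer is heading toward the source.
General Doppler shift: f' = f · (v + v_o)/(v + v_s).
f' = 813 × (335 + 18.61)/(335 + 29.17) = 813 × 353.61/364.17 ≈ 789 Hz.

789 Hz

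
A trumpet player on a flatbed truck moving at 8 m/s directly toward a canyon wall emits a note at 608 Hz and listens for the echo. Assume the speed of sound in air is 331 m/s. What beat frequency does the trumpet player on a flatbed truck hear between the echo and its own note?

30.1 Hz

The canyon wall receives the sound from a moving source: f₁ = f₀ · v/(v − v_e) = 608 × 331/323 ≈ 623.1 Hz.
On the return leg the trumpet player on a flatbed truck is a moving observer: f₂ = f₁ · (v + v_e)/v = 623.1 × 339/331 ≈ 638.1 Hz.
Equivalently f₂ = f₀ · (v + v_e)/(v − v_e).
Beat against the emitted tone: |f₂ − f₀| = 2v_e·f₀/(v − v_e) = 2 × 8 × 608/323 ≈ 30.1 Hz.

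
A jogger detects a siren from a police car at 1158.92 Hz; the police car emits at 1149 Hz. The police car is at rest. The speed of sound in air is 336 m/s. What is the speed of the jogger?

f' > f, so the jogger is approaching.
f' = f · (v + v_o)/v ⇒ v_o = v · |f'/f − 1|.
v_o = 336 × |1158.92/1149 − 1| = 336 × 0.008634 ≈ 2.90 m/s.

2.90 m/s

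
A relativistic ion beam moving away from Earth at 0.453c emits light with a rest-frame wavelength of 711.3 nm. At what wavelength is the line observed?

Relativistic Doppler for wavelength: λ' = λ₀ · √((1 + β)/(1 − β)).
λ' = 711.3 × √(1.4530/0.5470) = 711.3 × 1.62982 ≈ 1159.3 nm.

1159.3 nm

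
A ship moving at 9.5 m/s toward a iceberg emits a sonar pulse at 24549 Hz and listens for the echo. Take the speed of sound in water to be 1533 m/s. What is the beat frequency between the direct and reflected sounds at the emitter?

The iceberg receives the sound from a moving source: f₁ = f₀ · v/(v − v_e) = 24549 × 1533/1523.5 ≈ 24702 Hz.
On the return leg the ship is a moving observer: f₂ = f₁ · (v + v_e)/v = 24702 × 1542.5/1533 ≈ 24855 Hz.
Beat against the emitted tone: |f₂ − f₀| = 2v_e·f₀/(v − v_e) = 2 × 9.5 × 24549/1523.5 ≈ 306 Hz.

306 Hz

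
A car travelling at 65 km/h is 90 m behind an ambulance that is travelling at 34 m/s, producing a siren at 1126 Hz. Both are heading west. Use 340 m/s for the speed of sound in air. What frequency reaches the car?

1078 Hz

65 km/h = 18.06 m/s.
The car is behind, so the ambulance is moving away from it while the car is moving toward the ambulance.
General Doppler shift: f' = f · (v + v_o)/(v + v_s).
f' = 1126 × (340 + 18.06)/(340 + 34) = 1126 × 358.06/374 ≈ 1078 Hz.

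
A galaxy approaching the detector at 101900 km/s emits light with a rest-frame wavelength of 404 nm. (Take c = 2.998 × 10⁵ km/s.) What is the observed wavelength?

β = v/c = 101900/299800 = 0.3399.
Relativistic Doppler for wavelength: λ' = λ₀ · √((1 − β)/(1 + β)).
λ' = 404 × √(0.6601/1.3399) = 404 × 0.70189 ≈ 283.6 nm.

283.6 nm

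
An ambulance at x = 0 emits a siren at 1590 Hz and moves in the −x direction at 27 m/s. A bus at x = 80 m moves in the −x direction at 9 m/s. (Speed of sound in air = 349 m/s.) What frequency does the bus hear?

The observer lies on the +x side, so the source is heading away from the observer and the observer is heading toward the source.
Both move, so f' = f · (v + v_o)/(v + v_s).
f' = 1590 × (349 + 9)/(349 + 27) = 1590 × 358/376 ≈ 1514 Hz.

1514 Hz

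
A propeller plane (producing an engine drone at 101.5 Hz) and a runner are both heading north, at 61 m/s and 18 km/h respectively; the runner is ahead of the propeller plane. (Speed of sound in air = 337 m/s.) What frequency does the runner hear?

122 Hz

18 km/h = 5 m/s.
The runner is ahead, so the propeller plane is moving toward it while the runner is moving away from the propeller plane.
General Doppler shift: f' = f · (v − v_o)/(v − v_s).
f' = 101.5 × (337 − 5)/(337 − 61) = 101.5 × 332/276 ≈ 122 Hz.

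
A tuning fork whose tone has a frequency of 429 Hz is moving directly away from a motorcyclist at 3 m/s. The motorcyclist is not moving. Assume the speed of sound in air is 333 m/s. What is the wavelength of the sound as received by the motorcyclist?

78.3 cm

Only the source moves, away from the listener, so f' = f · v/(v + v_s).
f' = 429 × 333/(333 + 3) ≈ 425 Hz.
λ' = v/f' = 333/425.17 ≈ 78.3 cm.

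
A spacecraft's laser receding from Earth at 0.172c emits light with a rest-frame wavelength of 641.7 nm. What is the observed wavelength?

763.5 nm

Relativistic Doppler for wavelength: λ' = λ₀ · √((1 + β)/(1 − β)).
λ' = 641.7 × √(1.1720/0.8280) = 641.7 × 1.18973 ≈ 763.5 nm.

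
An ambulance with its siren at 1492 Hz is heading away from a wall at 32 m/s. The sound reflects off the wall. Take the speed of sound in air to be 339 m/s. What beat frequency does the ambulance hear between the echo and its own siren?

The wall receives the sound from a moving source: f₁ = f₀ · v/(v + v_e) = 1492 × 339/371 ≈ 1363 Hz.
On the return leg the ambulance is a moving observer: f₂ = f₁ · (v − v_e)/v = 1363 × 307/339 ≈ 1235 Hz.
Equivalently f₂ = f₀ · (v − v_e)/(v + v_e).
Beat against the emitted tone: |f₂ − f₀| = 2v_e·f₀/(v + v_e) = 2 × 32 × 1492/371 ≈ 257 Hz.

257 Hz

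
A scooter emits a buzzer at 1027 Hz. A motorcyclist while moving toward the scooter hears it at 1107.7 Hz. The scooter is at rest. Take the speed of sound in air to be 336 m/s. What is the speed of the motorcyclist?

f' = f · (v + v_o)/v ⇒ v_o = v · |f'/f − 1|.
v_o = 336 × |1107.7/1027 − 1| = 336 × 0.07858 ≈ 26 m/s.

26 m/s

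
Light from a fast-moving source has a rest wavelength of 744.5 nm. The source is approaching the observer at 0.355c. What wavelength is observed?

Relativistic Doppler for wavelength: λ' = λ₀ · √((1 − β)/(1 + β)).
λ' = 744.5 × √(0.6450/1.3550) = 744.5 × 0.68994 ≈ 513.7 nm.

513.7 nm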